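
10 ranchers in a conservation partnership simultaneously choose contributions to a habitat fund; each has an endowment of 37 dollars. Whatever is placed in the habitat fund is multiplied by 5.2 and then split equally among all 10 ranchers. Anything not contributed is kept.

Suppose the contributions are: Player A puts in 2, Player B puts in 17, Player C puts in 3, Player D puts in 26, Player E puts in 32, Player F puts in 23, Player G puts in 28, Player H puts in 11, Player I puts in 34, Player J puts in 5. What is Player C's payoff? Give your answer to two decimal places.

128.12 dollars

Total contributed: 2 + 17 + 3 + 26 + 32 + 23 + 28 + 11 + 34 + 5 = 181.
Each receives 5.2 × 181 / 10 = 94.12 from the habitat fund.
Player C keeps 37 − 3 = 34, so Player C's payoff is 34 + 94.12 = 128.12.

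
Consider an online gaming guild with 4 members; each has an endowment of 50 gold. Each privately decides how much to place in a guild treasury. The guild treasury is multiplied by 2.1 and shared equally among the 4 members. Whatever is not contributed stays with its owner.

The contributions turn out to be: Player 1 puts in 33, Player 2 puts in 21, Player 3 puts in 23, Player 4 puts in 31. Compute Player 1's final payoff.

Total contributed: 33 + 21 + 23 + 31 = 108.
Each receives 2.1 × 108 / 4 = 56.70 from the guild treasury.
Player 1 keeps 50 − 33 = 17, so Player 1's payoff is 17 + 56.70 = 73.70.

73.70 gold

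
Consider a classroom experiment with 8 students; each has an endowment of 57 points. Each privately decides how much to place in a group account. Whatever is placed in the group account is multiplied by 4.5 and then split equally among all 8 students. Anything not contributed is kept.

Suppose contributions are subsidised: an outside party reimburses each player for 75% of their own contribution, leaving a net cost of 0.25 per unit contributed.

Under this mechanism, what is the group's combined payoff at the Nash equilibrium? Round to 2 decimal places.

The effective private return per unit is now (4.5/8) / 0.25 = 2.2500 > 1, so every player's dominant strategy flips to full contribution.
At the Nash equilibrium everyone contributes 57. Group total payoff = 8 × (57 × 0.75 + 4.5 × 57) = 2394.00.

2394.00 points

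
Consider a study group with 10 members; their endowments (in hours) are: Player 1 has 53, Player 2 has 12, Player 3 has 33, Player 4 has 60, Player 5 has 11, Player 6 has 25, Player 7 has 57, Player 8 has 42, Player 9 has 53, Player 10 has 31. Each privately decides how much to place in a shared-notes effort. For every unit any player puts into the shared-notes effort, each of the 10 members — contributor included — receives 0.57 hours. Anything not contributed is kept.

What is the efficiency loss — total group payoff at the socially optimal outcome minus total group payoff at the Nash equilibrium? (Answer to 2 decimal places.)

1771.90 hours

The private return per contributed unit is 0.57 < 1 for everyone, so the Nash equilibrium is zero contribution and the group total is Σ E_j = 53 + 12 + 33 + 60 + 11 + 25 + 57 + 42 + 53 + 31 = 377.
Each contributed unit returns 5.700 to the group, so the social optimum is full contribution by everyone: group total = 5.700 × 377 = 2148.90.
Efficiency loss = (5.700 − 1) × 377 = 1771.90.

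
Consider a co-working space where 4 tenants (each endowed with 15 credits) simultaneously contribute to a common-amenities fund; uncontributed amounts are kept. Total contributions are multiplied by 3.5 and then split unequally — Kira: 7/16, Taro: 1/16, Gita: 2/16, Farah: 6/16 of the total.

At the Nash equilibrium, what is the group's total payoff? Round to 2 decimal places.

For player j, contributing a unit is worthwhile iff 3.5 × (j's share) ≥ 1, i.e. iff j's share is at least 0.2857.
Kira and Farah are above the threshold, contributing 15 each; the remaining 2 contribute 0. Total contributed: 30.
The common-amenities fund pays out 3.5 × 30 = 105.00 in total (split across the unequal shares, but the aggregate is all that matters for the group sum).
The 2 free-riders keep 15 each, adding 30. Group total = 30 + 105.00 = 135.00.

135.00 credits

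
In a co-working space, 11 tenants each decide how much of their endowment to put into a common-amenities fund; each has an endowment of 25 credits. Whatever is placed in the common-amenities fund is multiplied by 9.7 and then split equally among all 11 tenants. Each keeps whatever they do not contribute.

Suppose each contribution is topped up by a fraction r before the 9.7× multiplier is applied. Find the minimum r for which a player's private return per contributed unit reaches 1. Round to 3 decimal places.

0.134

With matching at rate r, one contributed unit becomes (1 + r) in the common-amenities fund and returns 9.7 × (1 + r) / 11 to the contributor.
Setting this equal to 1: 1 + r = 11/9.7 = 1.1340.
So the minimum matching rate is r = 1.1340 − 1 = 0.134.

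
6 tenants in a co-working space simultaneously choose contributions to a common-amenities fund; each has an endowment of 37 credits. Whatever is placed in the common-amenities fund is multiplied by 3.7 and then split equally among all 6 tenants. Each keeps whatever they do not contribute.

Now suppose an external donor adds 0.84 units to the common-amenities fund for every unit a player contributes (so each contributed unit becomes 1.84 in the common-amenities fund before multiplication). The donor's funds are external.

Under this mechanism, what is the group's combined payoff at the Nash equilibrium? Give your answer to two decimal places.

1511.38 credits

The effective private return per unit is now 3.7 × 1.84 / 6 = 1.1347 > 1, so every player's dominant strategy flips to full contribution.
At the Nash equilibrium everyone contributes 37. Group total payoff = 3.7 × 1.84 × 222 = 1511.38.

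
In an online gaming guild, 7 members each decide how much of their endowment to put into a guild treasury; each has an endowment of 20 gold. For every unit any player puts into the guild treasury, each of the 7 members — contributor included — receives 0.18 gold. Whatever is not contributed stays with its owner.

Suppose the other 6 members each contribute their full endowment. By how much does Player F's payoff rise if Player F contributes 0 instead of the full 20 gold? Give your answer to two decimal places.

16.40 gold

Switching from a contribution of 20 to 0 lets Player F keep an extra 20 gold, but lowers the guild treasury by 20, which costs Player F their own share of that drop: 0.18 × 20 = 3.60.
Net gain = 20 − 3.60 = 16.40. The private return per contributed unit (0.18) is below 1, so free-riding is indeed the best response regardless of what the others do.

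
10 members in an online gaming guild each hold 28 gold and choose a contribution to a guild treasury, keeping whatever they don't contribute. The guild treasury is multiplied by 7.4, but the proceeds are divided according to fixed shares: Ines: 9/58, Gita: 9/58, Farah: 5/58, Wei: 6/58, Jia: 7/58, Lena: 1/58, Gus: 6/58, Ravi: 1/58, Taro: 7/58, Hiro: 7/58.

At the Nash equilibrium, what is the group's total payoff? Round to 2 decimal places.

A player with share s gets back 7.4·s per unit contributed, so full contribution is dominant for anyone with s > 1/7.4 = 0.1351 and zero contribution is dominant for anyone below.
Ines and Gita clear that bar, contributing 28 each; the remaining 8 contribute 0. Total contributed: 56.
The guild treasury pays out 7.4 × 56 = 414.40 in total (split across the unequal shares, but the aggregate is all that matters for the group sum).
The 8 free-riders keep 28 each, adding 224. Group total = 224 + 414.40 = 638.40.

638.40 gold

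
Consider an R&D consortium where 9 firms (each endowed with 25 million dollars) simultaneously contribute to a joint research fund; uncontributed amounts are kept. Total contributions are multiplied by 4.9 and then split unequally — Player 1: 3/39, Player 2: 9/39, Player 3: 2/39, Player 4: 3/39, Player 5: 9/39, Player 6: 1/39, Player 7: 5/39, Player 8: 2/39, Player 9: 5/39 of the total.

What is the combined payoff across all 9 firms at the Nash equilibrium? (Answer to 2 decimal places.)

420.00 million dollars

Player j's private return per contributed unit is 4.9 × (j's share). Contributing is weakly dominant for j when that share is at least 1/4.9 = 0.2041, and contributing 0 is dominant otherwise.
Player 2 and Player 5 clear that bar, contributing 25 each; the remaining 7 contribute 0. Total contributed: 50.
The joint research fund pays out 4.9 × 50 = 245.00 in total (split across the unequal shares, but the aggregate is all that matters for the group sum).
The 7 free-riders keep 25 each, adding 175. Group total = 175 + 245.00 = 420.00.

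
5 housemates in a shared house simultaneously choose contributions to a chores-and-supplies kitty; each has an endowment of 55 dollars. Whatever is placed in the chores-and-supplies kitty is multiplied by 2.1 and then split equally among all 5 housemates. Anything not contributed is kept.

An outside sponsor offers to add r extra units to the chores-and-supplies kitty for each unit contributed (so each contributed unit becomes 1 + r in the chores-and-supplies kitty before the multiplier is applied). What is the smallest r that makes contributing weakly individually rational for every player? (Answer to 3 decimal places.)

1.381

With matching at rate r, one contributed unit becomes (1 + r) in the chores-and-supplies kitty and returns 2.1 × (1 + r) / 5 to the contributor.
Setting this equal to 1: 1 + r = 5/2.1 = 2.3810.
So the minimum matching rate is r = 2.3810 − 1 = 1.381.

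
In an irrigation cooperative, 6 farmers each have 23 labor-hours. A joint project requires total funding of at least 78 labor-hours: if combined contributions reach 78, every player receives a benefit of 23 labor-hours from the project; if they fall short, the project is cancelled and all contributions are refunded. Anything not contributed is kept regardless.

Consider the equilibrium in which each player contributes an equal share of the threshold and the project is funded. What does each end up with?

33 labor-hours

Equal share of the threshold: 78/6 = 13.
At this profile no one gains by cutting their contribution: any cut drops the total below 78, the project is cancelled, contributions are refunded, and the deviator ends with 23, which is less than 23 − 13 + 23 = 33. Contributing more than 13 just wastes the excess. So contributing exactly 13 is a best response.
Each player's payoff: 23 − 13 + 23 = 33.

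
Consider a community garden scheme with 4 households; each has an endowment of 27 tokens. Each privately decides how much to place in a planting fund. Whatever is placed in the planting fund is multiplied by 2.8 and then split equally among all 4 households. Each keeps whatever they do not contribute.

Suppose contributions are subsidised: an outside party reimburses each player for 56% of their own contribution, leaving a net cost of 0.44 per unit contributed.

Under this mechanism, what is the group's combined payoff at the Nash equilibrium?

362.88 tokens

Under the mechanism each unit contributed yields (2.8/4) / 0.44 = 1.5909 back to its contributor per unit of net cost, which exceeds 1, making full contribution the dominant choice for everyone.
So the Nash equilibrium is full contribution by all 4; the group earns 4 × (27 × 0.56 + 2.8 × 27) = 362.88.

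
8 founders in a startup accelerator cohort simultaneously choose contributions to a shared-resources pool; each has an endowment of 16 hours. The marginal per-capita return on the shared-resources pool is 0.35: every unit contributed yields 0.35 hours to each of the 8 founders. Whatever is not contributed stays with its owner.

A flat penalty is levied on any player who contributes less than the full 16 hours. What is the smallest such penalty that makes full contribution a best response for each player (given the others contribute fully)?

Given the others contribute fully, the best deviation is to contribute 0 (any partial contribution still incurs the fine and gives up units whose private return 0.35 is below 1).
Deviating from 16 to 0 saves 16 hours but forfeits the deviator's share of the drop in the shared-resources pool: 0.35 × 16 = 5.60.
So the deviation gain is 16 − 5.60 = 10.40, and the fine must be at least 10.40 hours to wipe it out.

10.40 hours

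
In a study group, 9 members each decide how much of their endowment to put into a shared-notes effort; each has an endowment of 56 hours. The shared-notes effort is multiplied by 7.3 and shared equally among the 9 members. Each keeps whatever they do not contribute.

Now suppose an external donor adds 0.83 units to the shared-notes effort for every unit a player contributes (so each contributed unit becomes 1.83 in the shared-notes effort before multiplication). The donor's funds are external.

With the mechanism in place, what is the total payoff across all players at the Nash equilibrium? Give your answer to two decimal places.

6732.94 hours

With the mechanism, a contributed unit returns 7.3 × 1.83 / 9 = 1.4843 per unit of net cost to the contributor — now above 1 — so contributing fully is weakly dominant for every player.
At the Nash equilibrium everyone contributes 56. Group total payoff = 7.3 × 1.83 × 504 = 6732.94.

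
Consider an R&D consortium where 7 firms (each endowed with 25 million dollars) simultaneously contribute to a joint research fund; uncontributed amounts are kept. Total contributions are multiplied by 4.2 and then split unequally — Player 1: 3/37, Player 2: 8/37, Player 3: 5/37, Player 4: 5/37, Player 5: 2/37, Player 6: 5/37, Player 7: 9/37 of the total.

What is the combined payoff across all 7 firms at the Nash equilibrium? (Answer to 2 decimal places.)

255.00 million dollars

For player j, contributing a unit is worthwhile iff 4.2 × (j's share) ≥ 1, i.e. iff j's share is at least 0.2381.
Only Player 7 (9/37) clears that bar, contributing 25; the remaining 6 contribute 0. Total contributed: 25.
The joint research fund pays out 4.2 × 25 = 105.00 in total (split across the unequal shares, but the aggregate is all that matters for the group sum).
The 6 free-riders keep 25 each, adding 150. Group total = 150 + 105.00 = 255.00.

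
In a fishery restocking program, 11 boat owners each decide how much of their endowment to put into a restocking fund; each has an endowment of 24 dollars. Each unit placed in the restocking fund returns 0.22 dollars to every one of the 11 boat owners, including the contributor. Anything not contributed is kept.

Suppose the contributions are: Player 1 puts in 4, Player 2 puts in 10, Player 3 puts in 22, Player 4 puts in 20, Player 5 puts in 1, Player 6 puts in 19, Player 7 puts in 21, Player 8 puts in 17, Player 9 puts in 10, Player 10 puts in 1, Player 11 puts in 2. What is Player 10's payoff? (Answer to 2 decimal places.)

Total contributed: 4 + 10 + 22 + 20 + 1 + 19 + 21 + 17 + 10 + 1 + 2 = 127.
Each receives 0.22 × 127 = 27.94 from the restocking fund.
Player 10 keeps 24 − 1 = 23, so Player 10's payoff is 23 + 27.94 = 50.94.

50.94 dollars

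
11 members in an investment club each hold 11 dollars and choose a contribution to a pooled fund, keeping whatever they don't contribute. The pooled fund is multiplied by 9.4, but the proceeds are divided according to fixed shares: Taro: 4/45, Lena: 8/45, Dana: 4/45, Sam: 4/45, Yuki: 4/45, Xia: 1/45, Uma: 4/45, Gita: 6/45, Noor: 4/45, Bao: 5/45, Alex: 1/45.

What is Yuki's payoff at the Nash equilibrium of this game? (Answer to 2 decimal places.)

38.57 dollars

A player with share s gets back 9.4·s per unit contributed, so full contribution is dominant for anyone with s > 1/9.4 = 0.1064 and zero contribution is dominant for anyone below.
Lena, Gita and Bao are above the threshold, contributing 11 each; the remaining 8 contribute 0. Total contributed: 33.
Yuki keeps 11 and receives 9.4 × 33 × 4/45 = 27.57 from the pooled fund, for a payoff of 38.57.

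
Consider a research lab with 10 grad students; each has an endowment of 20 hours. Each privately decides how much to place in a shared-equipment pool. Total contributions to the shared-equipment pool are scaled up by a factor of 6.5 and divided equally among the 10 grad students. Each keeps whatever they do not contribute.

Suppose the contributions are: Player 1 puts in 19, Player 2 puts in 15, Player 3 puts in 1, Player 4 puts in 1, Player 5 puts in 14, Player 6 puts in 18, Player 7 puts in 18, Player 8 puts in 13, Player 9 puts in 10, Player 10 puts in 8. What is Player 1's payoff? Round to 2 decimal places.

Total contributed: 19 + 15 + 1 + 1 + 14 + 18 + 18 + 13 + 10 + 8 = 117.
Each receives 6.5 × 117 / 10 = 76.05 from the shared-equipment pool.
Player 1 keeps 20 − 19 = 1, so Player 1's payoff is 1 + 76.05 = 77.05.

77.05 hours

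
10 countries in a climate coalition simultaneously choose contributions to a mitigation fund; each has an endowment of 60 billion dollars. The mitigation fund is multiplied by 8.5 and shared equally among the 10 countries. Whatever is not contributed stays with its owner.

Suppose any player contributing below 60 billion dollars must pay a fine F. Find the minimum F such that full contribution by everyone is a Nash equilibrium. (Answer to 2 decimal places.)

Given the others contribute fully, the best deviation is to contribute 0 (any partial contribution still incurs the fine and gives up units whose private return 0.8500 is below 1).
Deviating from 60 to 0 saves 60 billion dollars but forfeits the deviator's share of the drop in the mitigation fund: 8.5/10 × 60 = 51.00.
So the deviation gain is 60 − 51.00 = 9.00, and the fine must be at least 9.00 billion dollars to wipe it out.

9.00 billion dollars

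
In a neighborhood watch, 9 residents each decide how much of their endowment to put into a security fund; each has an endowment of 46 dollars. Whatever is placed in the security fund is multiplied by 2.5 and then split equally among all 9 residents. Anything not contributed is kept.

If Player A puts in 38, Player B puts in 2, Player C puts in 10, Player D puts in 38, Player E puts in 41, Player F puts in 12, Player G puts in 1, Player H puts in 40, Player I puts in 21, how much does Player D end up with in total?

Total contributed: 38 + 2 + 10 + 38 + 41 + 12 + 1 + 40 + 21 = 203.
Each receives 2.5 × 203 / 9 = 56.39 from the security fund.
Player D keeps 46 − 38 = 8, so Player D's payoff is 8 + 56.39 = 64.39.

64.39 dollars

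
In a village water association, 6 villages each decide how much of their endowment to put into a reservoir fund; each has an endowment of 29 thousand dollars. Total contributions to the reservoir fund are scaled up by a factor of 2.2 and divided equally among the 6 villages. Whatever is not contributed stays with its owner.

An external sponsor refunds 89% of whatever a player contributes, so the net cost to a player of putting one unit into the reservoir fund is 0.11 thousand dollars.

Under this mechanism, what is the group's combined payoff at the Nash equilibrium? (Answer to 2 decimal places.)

537.66 thousand dollars

Under the mechanism each unit contributed yields (2.2/6) / 0.11 = 3.3333 back to its contributor per unit of net cost, which exceeds 1, making full contribution the dominant choice for everyone.
So the Nash equilibrium is full contribution by all 6; the group earns 6 × (29 × 0.89 + 2.2 × 29) = 537.66.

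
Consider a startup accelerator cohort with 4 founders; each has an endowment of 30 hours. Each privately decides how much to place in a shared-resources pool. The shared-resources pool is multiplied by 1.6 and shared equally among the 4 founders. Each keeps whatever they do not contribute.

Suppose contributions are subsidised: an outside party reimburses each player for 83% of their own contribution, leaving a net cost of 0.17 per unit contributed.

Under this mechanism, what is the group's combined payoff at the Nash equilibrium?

291.60 hours

Under the mechanism each unit contributed yields (1.6/4) / 0.17 = 2.3529 back to its contributor per unit of net cost, which exceeds 1, making full contribution the dominant choice for everyone.
At the Nash equilibrium everyone contributes 30. Group total payoff = 4 × (30 × 0.83 + 1.6 × 30) = 291.60.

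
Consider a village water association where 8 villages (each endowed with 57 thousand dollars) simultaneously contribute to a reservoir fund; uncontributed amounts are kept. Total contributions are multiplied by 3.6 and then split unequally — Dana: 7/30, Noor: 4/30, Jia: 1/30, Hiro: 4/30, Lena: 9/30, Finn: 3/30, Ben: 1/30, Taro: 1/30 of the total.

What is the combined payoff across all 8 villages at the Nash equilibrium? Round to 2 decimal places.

604.20 thousand dollars

A player with share s gets back 3.6·s per unit contributed, so full contribution is dominant for anyone with s > 1/3.6 = 0.2778 and zero contribution is dominant for anyone below.
Lena alone (share 9/30) is above the threshold, contributing 57; the remaining 7 contribute 0. Total contributed: 57.
The reservoir fund pays out 3.6 × 57 = 205.20 in total (split across the unequal shares, but the aggregate is all that matters for the group sum).
The 7 free-riders keep 57 each, adding 399. Group total = 399 + 205.20 = 604.20.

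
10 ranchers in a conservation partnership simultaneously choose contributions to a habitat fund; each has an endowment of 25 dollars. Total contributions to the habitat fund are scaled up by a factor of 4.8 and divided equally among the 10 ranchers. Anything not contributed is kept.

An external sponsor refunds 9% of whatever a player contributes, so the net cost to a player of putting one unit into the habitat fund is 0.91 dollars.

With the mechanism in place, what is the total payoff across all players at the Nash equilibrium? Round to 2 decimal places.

The effective private return is (4.8/10) / 0.91 = 0.5275, which is still under 1, so the mechanism doesn't change anyone's dominant strategy: zero contribution.
At the Nash equilibrium no one contributes; group total payoff = 10 × 25 = 250.

250.00 dollars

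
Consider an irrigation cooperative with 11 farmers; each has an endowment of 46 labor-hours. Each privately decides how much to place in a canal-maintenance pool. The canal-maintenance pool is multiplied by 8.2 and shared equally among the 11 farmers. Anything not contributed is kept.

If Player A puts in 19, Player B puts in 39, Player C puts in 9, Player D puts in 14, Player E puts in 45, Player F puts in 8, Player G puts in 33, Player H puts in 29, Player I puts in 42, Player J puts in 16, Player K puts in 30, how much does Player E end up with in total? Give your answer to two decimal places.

Total contributed: 19 + 39 + 9 + 14 + 45 + 8 + 33 + 29 + 42 + 16 + 30 = 284.
Each receives 8.2 × 284 / 11 = 211.71 from the canal-maintenance pool.
Player E keeps 46 − 45 = 1, so Player E's payoff is 1 + 211.71 = 212.71.

212.71 labor-hours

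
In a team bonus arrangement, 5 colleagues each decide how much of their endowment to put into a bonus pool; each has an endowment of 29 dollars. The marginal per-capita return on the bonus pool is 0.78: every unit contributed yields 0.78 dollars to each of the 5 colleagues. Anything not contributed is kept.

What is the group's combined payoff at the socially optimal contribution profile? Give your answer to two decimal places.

565.50 dollars

Each contributed unit returns 3.900 to the group as a whole (0.78 to each of 5 players), which exceeds 1, so the social optimum is full contribution: group total = 3.900 × 145 = 565.50.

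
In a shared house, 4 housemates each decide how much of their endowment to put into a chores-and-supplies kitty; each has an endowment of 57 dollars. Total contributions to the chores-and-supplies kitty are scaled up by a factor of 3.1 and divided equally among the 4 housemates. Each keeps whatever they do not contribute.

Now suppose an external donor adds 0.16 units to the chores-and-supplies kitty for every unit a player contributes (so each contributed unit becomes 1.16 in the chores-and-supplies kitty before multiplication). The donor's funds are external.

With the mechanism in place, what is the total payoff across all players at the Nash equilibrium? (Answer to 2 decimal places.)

228.00 dollars

The effective private return is 3.1 × 1.16 / 4 = 0.8990, which is still under 1, so the mechanism doesn't change anyone's dominant strategy: zero contribution.
At the Nash equilibrium no one contributes; group total payoff = 4 × 57 = 228.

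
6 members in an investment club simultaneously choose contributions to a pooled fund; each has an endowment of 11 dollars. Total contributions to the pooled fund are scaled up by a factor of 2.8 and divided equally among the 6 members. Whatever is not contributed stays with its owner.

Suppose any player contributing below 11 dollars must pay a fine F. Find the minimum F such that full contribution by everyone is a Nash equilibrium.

5.87 dollars

Given the others contribute fully, the best deviation is to contribute 0 (any partial contribution still incurs the fine and gives up units whose private return 0.4667 is below 1).
Deviating from 11 to 0 saves 11 dollars but forfeits the deviator's share of the drop in the pooled fund: 2.8/6 × 11 = 5.13.
So the deviation gain is 11 − 5.13 = 5.87, and the fine must be at least 5.87 dollars to wipe it out.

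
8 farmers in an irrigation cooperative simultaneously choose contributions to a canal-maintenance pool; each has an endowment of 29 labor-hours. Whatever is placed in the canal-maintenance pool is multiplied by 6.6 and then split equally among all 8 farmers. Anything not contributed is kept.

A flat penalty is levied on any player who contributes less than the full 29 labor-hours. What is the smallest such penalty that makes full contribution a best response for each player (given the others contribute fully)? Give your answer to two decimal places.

Given the others contribute fully, the best deviation is to contribute 0 (any partial contribution still incurs the fine and gives up units whose private return 0.8250 is below 1).
Deviating from 29 to 0 saves 29 labor-hours but forfeits the deviator's share of the drop in the canal-maintenance pool: 6.6/8 × 29 = 23.92.
So the deviation gain is 29 − 23.92 = 5.08, and the fine must be at least 5.08 labor-hours to wipe it out.

5.08 labor-hours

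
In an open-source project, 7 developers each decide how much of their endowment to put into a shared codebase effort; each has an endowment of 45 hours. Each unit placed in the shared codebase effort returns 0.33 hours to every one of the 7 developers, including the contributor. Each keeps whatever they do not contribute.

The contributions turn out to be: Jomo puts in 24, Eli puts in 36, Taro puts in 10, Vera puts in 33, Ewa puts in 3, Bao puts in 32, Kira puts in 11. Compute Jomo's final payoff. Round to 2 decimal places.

Total contributed: 24 + 36 + 10 + 33 + 3 + 32 + 11 = 149.
Each receives 0.33 × 149 = 49.17 from the shared codebase effort.
Jomo keeps 45 − 24 = 21, so Jomo's payoff is 21 + 49.17 = 70.17.

70.17 hours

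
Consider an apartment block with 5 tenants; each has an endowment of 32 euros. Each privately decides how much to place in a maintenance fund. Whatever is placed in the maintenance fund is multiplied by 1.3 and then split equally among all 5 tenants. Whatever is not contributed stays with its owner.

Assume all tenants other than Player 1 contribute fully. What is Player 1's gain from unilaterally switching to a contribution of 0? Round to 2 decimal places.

23.68 euros

Switching from a contribution of 32 to 0 lets Player 1 keep an extra 32 euros, but lowers the maintenance fund by 32, which costs Player 1 their own share of that drop: 1.3/5 × 32 = 8.32.
Net gain = 32 − 8.32 = 23.68. The private return per contributed unit (0.2600) is below 1, so free-riding is indeed the best response regardless of what the others do.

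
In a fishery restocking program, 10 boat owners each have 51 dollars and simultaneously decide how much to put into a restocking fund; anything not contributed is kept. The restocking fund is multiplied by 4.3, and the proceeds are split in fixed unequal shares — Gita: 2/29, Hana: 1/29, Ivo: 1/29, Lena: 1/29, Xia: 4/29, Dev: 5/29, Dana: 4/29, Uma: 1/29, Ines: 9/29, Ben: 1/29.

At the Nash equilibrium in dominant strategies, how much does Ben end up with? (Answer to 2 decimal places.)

58.56 dollars

Player j's private return per contributed unit is 4.3 × (j's share). Contributing is weakly dominant for j when that share is at least 1/4.3 = 0.2326, and contributing 0 is dominant otherwise.
Ines alone (share 9/29) is above the threshold, contributing 51; the remaining 9 contribute 0. Total contributed: 51.
Ben keeps 51 and receives 4.3 × 51 × 1/29 = 7.56 from the restocking fund, for a payoff of 58.56.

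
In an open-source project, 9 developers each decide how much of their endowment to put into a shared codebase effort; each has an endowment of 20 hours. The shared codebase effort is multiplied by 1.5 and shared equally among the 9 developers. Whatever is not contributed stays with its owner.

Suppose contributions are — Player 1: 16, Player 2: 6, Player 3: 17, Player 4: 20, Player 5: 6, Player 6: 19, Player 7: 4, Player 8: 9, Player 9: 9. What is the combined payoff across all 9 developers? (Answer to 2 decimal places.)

233.00 hours

Total contributed: 16 + 6 + 17 + 20 + 6 + 19 + 4 + 9 + 9 = 106; total kept: 9 × 20 − 106 = 74.
The shared codebase effort pays out 1.5 × 106 = 159.00 in aggregate.
Group total = 74 + 159.00 = 233.00.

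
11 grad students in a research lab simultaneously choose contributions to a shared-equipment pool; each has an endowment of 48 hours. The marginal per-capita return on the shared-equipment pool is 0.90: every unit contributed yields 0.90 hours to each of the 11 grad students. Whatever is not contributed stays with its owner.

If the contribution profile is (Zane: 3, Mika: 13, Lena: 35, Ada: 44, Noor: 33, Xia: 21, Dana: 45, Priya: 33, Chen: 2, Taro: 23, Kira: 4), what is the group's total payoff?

Total contributed: 3 + 13 + 35 + 44 + 33 + 21 + 45 + 33 + 2 + 23 + 4 = 256; total kept: 11 × 48 − 256 = 272.
The shared-equipment pool pays out 0.90 × 11 × 256 = 2534.40 in aggregate.
Group total = 272 + 2534.40 = 2806.40.

2806.40 hours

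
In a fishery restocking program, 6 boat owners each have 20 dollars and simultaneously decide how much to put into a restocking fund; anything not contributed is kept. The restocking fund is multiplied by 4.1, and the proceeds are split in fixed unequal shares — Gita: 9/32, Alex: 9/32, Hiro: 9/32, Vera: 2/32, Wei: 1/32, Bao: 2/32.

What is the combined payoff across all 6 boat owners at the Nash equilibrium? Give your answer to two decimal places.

Each unit j contributes comes back to j as 4.1 × (j's share), so j prefers to contribute only if that share exceeds 1/4.1 = 0.2439; otherwise keeping the unit dominates.
The shares above 0.2439 belong to Gita, Alex and Hiro, contributing 20 each; the remaining 3 contribute 0. Total contributed: 60.
The restocking fund pays out 4.1 × 60 = 246.00 in total (split across the unequal shares, but the aggregate is all that matters for the group sum).
The 3 free-riders keep 20 each, adding 60. Group total = 60 + 246.00 = 306.00.

306.00 dollars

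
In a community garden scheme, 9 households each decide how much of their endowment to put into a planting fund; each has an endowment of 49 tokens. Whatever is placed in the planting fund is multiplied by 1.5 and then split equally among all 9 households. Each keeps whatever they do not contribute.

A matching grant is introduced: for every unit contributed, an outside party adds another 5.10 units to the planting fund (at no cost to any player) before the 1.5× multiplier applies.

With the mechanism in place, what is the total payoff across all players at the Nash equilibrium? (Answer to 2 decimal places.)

4035.15 tokens

Under the mechanism each unit contributed yields 1.5 × 6.10 / 9 = 1.0167 back to its contributor per unit of net cost, which exceeds 1, making full contribution the dominant choice for everyone.
So the Nash equilibrium is full contribution by all 9; the group earns 1.5 × 6.10 × 441 = 4035.15.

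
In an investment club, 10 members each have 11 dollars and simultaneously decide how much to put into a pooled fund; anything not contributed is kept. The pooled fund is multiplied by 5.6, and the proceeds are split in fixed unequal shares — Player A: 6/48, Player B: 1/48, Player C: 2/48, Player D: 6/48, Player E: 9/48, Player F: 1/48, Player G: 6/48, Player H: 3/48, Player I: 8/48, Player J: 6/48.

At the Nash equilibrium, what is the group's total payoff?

160.60 dollars

For player j, contributing a unit is worthwhile iff 5.6 × (j's share) ≥ 1, i.e. iff j's share is at least 0.1786.
Player E alone (share 9/48) is above the threshold, contributing 11; the remaining 9 contribute 0. Total contributed: 11.
The pooled fund pays out 5.6 × 11 = 61.60 in total (split across the unequal shares, but the aggregate is all that matters for the group sum).
The 9 free-riders keep 11 each, adding 99. Group total = 99 + 61.60 = 160.60.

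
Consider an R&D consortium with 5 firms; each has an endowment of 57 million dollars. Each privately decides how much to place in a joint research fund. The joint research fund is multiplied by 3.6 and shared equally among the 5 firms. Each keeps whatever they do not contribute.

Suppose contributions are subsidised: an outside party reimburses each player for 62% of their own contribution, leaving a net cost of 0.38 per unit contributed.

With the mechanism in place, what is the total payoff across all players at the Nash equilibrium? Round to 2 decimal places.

1202.70 million dollars

With the mechanism, a contributed unit returns (3.6/5) / 0.38 = 1.8947 per unit of net cost to the contributor — now above 1 — so contributing fully is weakly dominant for every player.
At the Nash equilibrium everyone contributes 57. Group total payoff = 5 × (57 × 0.62 + 3.6 × 57) = 1202.70.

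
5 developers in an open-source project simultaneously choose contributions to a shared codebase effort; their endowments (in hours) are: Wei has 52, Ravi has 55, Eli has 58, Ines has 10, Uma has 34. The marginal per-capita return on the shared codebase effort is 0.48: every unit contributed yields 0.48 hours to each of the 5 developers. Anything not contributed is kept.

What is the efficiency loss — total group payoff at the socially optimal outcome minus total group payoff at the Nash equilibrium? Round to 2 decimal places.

292.60 hours

The private return per contributed unit is 0.48 < 1 for everyone, so the Nash equilibrium is zero contribution and the group total is Σ E_j = 52 + 55 + 58 + 10 + 34 = 209.
Each contributed unit returns 2.400 to the group, so the social optimum is full contribution by everyone: group total = 2.400 × 209 = 501.60.
Efficiency loss = (2.400 − 1) × 209 = 292.60.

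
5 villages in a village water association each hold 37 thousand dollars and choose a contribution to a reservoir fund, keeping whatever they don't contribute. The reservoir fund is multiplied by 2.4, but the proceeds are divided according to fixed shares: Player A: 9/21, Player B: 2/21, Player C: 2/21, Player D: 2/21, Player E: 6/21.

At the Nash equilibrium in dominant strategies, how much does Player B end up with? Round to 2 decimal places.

Player j's private return per contributed unit is 2.4 × (j's share). Contributing is weakly dominant for j when that share is at least 1/2.4 = 0.4167, and contributing 0 is dominant otherwise.
Player A alone (share 9/21) is above the threshold, contributing 37; the remaining 4 contribute 0. Total contributed: 37.
Player B keeps 37 and receives 2.4 × 37 × 2/21 = 8.46 from the reservoir fund, for a payoff of 45.46.

45.46 thousand dollars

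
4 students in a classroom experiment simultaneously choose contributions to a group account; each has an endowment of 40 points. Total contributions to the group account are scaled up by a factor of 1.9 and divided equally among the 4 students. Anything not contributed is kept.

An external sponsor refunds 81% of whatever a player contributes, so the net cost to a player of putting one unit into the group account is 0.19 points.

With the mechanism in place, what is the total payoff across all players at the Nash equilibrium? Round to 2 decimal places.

Under the mechanism each unit contributed yields (1.9/4) / 0.19 = 2.5000 back to its contributor per unit of net cost, which exceeds 1, making full contribution the dominant choice for everyone.
So the Nash equilibrium is full contribution by all 4; the group earns 4 × (40 × 0.81 + 1.9 × 40) = 433.60.

433.60 points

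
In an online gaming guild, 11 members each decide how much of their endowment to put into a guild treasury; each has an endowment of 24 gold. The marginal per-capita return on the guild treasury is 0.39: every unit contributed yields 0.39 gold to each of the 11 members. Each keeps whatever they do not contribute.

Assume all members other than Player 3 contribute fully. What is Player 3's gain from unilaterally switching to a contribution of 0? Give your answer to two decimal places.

14.64 gold

Switching from a contribution of 24 to 0 lets Player 3 keep an extra 24 gold, but lowers the guild treasury by 24, which costs Player 3 their own share of that drop: 0.39 × 24 = 9.36.
Net gain = 24 − 9.36 = 14.64. The private return per contributed unit (0.39) is below 1, so free-riding is indeed the best response regardless of what the others do.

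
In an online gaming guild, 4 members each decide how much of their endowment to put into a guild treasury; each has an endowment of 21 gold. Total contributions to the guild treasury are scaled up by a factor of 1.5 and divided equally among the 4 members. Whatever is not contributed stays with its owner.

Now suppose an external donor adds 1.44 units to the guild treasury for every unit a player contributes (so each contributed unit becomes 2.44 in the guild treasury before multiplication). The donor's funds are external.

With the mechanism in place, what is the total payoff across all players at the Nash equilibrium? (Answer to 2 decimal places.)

84.00 gold

The effective private return is 1.5 × 2.44 / 4 = 0.9150, which is still under 1, so the mechanism doesn't change anyone's dominant strategy: zero contribution.
At the Nash equilibrium no one contributes; group total payoff = 4 × 21 = 84.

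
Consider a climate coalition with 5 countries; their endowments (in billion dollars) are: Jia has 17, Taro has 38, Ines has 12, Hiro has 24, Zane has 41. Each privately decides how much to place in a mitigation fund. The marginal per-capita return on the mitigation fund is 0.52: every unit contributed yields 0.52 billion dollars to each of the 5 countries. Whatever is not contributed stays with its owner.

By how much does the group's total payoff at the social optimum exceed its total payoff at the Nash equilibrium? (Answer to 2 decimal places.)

211.20 billion dollars

The private return per contributed unit is 0.52 < 1 for everyone, so the Nash equilibrium is zero contribution and the group total is Σ E_j = 17 + 38 + 12 + 24 + 41 = 132.
Each contributed unit returns 2.600 to the group, so the social optimum is full contribution by everyone: group total = 2.600 × 132 = 343.20.
Efficiency loss = (2.600 − 1) × 132 = 211.20.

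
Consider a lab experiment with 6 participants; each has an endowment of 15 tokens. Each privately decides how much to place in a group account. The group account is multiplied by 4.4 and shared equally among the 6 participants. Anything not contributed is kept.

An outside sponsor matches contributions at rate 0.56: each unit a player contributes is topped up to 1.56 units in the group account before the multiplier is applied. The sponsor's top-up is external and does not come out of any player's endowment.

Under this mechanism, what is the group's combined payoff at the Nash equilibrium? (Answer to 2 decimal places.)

617.76 tokens

Under the mechanism each unit contributed yields 4.4 × 1.56 / 6 = 1.1440 back to its contributor per unit of net cost, which exceeds 1, making full contribution the dominant choice for everyone.
So the Nash equilibrium is full contribution by all 6; the group earns 4.4 × 1.56 × 90 = 617.76.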